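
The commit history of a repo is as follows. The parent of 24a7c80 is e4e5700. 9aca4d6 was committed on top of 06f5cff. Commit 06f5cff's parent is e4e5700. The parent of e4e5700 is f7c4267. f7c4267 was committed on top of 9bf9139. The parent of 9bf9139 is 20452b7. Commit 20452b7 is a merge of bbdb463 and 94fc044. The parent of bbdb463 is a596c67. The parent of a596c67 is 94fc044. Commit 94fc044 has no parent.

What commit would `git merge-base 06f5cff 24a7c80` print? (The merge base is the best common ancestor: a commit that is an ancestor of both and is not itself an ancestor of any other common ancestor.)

Ancestors of 06f5cff: {06f5cff, 20452b7, 94fc044, 9bf9139, a596c67, bbdb463, e4e5700, f7c4267}.
Ancestors of 24a7c80: {20452b7, 24a7c80, 94fc044, 9bf9139, a596c67, bbdb463, e4e5700, f7c4267}.
Common ancestors: {20452b7, 94fc044, 9bf9139, a596c67, bbdb463, e4e5700, f7c4267}.
Among these, e4e5700 is not an ancestor of any other common ancestor — it is the merge base.

e4e5700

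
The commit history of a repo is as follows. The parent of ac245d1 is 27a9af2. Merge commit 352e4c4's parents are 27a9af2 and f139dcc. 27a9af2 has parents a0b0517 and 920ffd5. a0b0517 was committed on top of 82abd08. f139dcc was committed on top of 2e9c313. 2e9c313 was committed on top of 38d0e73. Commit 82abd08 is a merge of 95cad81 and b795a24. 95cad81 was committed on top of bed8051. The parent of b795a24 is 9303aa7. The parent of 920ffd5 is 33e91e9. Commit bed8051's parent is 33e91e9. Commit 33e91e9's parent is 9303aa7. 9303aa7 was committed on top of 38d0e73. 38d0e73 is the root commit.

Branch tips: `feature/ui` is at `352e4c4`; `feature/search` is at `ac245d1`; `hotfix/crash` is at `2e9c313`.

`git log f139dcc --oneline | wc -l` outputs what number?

3

Walking parent pointers from f139dcc: reachable set = {2e9c313, 38d0e73, f139dcc}.
That is 3 commits.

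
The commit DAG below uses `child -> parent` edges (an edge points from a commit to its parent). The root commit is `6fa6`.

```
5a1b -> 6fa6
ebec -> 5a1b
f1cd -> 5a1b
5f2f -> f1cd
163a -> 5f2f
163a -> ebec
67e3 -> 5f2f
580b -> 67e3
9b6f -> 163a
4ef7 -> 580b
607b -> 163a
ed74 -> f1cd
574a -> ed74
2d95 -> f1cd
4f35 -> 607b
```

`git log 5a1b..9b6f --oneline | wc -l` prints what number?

5

Reachable from 9b6f: {163a, 5a1b, 5f2f, 6fa6, 9b6f, ebec, f1cd}.
Reachable from 5a1b: {5a1b, 6fa6}.
In 9b6f's history but not 5a1b's: {163a, 5f2f, 9b6f, ebec, f1cd} — 5 commits.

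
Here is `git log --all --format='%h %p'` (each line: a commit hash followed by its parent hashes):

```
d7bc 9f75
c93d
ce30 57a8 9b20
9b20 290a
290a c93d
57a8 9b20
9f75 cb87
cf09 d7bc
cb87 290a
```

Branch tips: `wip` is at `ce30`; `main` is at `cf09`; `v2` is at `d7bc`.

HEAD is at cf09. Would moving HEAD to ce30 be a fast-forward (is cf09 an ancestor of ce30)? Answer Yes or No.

A fast-forward from cf09 to ce30 is possible iff cf09 is an ancestor of ce30.
Ancestors of ce30: {290a, 57a8, 9b20, c93d, ce30}.
cf09 is not among them, so fast-forward is not possible.

No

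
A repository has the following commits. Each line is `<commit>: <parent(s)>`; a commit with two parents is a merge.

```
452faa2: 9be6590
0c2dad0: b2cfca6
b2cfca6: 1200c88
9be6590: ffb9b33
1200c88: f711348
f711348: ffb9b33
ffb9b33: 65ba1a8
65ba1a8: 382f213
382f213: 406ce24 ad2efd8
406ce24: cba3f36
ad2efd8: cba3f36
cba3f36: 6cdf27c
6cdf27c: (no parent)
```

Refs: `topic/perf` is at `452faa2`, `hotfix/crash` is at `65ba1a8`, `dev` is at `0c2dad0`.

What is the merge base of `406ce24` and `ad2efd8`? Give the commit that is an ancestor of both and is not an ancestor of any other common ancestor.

Ancestors of 406ce24: {406ce24, 6cdf27c, cba3f36}.
Ancestors of ad2efd8: {6cdf27c, ad2efd8, cba3f36}.
Common ancestors: {6cdf27c, cba3f36}.
Among these, cba3f36 is not an ancestor of any other common ancestor — it is the merge base.

cba3f36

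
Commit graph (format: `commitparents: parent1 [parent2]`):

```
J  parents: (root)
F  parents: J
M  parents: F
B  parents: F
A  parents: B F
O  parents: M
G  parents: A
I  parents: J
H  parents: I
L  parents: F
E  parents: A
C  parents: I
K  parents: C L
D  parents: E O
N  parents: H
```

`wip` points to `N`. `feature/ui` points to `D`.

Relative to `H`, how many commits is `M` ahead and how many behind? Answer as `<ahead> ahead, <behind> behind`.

2 ahead, 2 behind

Reachable from M: {F, J, M}.
Reachable from H: {H, I, J}.
Only in M's history (ahead): {F, M} — 2.
Only in H's history (behind): {H, I} — 2.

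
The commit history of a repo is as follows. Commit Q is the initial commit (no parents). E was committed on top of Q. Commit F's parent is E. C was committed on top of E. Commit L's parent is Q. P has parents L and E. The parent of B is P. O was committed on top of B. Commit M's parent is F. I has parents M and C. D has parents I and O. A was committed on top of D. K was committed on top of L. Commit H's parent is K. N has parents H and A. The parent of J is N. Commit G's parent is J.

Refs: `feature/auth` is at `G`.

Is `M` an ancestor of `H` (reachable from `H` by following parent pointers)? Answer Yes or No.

Ancestors of H: {H, K, L, Q}.
M is not in that set, so it is not an ancestor of H.

No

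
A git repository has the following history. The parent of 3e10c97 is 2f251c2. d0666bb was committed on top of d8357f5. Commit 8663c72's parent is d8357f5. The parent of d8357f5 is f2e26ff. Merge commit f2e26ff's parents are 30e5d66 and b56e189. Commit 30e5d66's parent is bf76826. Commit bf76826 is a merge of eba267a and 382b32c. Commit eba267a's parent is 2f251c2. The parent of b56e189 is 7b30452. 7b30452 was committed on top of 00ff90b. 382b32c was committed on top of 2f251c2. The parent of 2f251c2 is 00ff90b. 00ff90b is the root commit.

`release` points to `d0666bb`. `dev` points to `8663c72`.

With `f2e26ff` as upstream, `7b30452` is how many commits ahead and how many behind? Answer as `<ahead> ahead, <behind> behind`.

Reachable from 7b30452: {00ff90b, 7b30452}.
Reachable from f2e26ff: {00ff90b, 2f251c2, 30e5d66, 382b32c, 7b30452, b56e189, bf76826, eba267a, f2e26ff}.
Only in 7b30452's history (ahead): {} — 0.
Only in f2e26ff's history (behind): {2f251c2, 30e5d66, 382b32c, b56e189, bf76826, eba267a, f2e26ff} — 7.

0 ahead, 7 behind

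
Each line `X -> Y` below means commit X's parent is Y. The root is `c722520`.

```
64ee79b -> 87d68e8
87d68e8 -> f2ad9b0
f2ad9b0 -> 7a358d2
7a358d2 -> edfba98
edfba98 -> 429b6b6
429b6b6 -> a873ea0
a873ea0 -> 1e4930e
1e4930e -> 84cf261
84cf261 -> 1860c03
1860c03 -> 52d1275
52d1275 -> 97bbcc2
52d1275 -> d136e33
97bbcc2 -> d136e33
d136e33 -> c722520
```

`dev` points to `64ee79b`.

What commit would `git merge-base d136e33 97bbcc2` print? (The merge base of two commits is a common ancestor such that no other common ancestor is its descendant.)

Ancestors of d136e33: {c722520, d136e33}.
Ancestors of 97bbcc2: {97bbcc2, c722520, d136e33}.
Common ancestors: {c722520, d136e33}.
Among these, d136e33 is not an ancestor of any other common ancestor — it is the merge base.

d136e33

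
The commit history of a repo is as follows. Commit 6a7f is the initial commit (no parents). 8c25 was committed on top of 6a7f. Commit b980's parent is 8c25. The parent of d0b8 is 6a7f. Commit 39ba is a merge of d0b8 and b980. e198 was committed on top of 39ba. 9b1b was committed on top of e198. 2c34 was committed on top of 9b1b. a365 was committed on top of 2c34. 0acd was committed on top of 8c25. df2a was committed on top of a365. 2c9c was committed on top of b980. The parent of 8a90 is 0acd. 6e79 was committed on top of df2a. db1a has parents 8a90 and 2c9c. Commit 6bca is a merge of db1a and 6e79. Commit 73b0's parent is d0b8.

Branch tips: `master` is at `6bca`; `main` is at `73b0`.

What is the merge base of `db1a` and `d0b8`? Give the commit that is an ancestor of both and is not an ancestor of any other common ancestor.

6a7f

Ancestors of db1a: {0acd, 2c9c, 6a7f, 8a90, 8c25, b980, db1a}.
Ancestors of d0b8: {6a7f, d0b8}.
Common ancestors: {6a7f}.
The only common ancestor is 6a7f, so it is the merge base.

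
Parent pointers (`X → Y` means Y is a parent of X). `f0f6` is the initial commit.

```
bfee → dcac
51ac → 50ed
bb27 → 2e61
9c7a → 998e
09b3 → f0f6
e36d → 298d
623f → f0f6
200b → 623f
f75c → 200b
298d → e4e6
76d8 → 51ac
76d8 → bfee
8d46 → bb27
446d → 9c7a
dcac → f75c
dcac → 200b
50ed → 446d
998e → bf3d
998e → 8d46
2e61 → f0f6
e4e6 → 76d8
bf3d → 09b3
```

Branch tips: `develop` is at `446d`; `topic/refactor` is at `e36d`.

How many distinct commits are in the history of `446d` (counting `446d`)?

Walking parent pointers from 446d: reachable set = {09b3, 2e61, 446d, 8d46, 998e, 9c7a, bb27, bf3d, f0f6}.
That is 9 commits.

9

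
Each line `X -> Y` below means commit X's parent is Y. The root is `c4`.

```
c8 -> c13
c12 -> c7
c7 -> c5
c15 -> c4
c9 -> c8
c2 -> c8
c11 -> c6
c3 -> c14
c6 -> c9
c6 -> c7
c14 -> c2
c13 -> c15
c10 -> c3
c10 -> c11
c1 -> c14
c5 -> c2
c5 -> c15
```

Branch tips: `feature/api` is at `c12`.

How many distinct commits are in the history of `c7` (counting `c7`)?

7

Walking parent pointers from c7: reachable set = {c13, c15, c2, c4, c5, c7, c8}.
That is 7 commits.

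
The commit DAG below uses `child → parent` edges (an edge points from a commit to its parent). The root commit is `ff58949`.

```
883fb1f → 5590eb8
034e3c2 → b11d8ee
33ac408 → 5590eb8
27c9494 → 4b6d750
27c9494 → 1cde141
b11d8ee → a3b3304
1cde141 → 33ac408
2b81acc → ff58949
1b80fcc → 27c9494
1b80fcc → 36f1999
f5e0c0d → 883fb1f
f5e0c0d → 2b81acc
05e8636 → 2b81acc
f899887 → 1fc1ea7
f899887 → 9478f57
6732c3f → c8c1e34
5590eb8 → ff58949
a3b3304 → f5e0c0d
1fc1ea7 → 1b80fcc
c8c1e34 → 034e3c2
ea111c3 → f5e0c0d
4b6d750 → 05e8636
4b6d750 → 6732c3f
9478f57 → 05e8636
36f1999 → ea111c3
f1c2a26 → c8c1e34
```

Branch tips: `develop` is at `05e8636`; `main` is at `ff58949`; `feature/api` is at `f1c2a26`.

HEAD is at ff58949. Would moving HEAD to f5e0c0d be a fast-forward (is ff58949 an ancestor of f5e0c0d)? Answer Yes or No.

A fast-forward from ff58949 to f5e0c0d is possible iff ff58949 is an ancestor of f5e0c0d.
Ancestors of f5e0c0d: {2b81acc, 5590eb8, 883fb1f, f5e0c0d, ff58949}.
ff58949 is among them, so fast-forward is possible.

Yes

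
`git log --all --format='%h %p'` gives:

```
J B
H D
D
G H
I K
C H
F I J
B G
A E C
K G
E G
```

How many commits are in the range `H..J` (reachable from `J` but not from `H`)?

Reachable from J: {B, D, G, H, J}.
Reachable from H: {D, H}.
In J's history but not H's: {B, G, J} — 3 commits.

3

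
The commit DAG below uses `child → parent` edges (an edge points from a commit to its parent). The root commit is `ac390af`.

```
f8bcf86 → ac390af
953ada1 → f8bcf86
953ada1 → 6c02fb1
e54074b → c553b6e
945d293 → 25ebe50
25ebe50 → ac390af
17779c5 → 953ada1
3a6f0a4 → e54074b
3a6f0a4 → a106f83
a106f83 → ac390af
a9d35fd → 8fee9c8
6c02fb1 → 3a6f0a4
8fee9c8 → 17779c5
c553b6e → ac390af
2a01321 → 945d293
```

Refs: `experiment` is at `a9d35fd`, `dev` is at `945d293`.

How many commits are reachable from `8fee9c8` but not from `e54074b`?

Reachable from 8fee9c8: {17779c5, 3a6f0a4, 6c02fb1, 8fee9c8, 953ada1, a106f83, ac390af, c553b6e, e54074b, f8bcf86}.
Reachable from e54074b: {ac390af, c553b6e, e54074b}.
In 8fee9c8's history but not e54074b's: {17779c5, 3a6f0a4, 6c02fb1, 8fee9c8, 953ada1, a106f83, f8bcf86} — 7 commits.

7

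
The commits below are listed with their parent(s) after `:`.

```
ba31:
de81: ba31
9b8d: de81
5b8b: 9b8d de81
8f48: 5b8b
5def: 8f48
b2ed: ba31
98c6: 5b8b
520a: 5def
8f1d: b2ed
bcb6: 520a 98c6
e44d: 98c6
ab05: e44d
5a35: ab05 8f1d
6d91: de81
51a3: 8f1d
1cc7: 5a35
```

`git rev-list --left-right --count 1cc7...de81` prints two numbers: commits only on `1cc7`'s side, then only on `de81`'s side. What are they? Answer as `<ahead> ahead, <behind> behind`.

9 ahead, 0 behind

Reachable from 1cc7: {1cc7, 5a35, 5b8b, 8f1d, 98c6, 9b8d, ab05, b2ed, ba31, de81, e44d}.
Reachable from de81: {ba31, de81}.
Only in 1cc7's history (ahead): {1cc7, 5a35, 5b8b, 8f1d, 98c6, 9b8d, ab05, b2ed, e44d} — 9.
Only in de81's history (behind): {} — 0.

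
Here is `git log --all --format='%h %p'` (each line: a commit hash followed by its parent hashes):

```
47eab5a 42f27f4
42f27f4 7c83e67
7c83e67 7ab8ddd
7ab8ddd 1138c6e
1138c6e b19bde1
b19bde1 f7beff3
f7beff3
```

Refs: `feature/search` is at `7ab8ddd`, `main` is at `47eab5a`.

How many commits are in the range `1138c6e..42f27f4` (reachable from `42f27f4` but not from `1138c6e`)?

3

Reachable from 42f27f4: {1138c6e, 42f27f4, 7ab8ddd, 7c83e67, b19bde1, f7beff3}.
Reachable from 1138c6e: {1138c6e, b19bde1, f7beff3}.
In 42f27f4's history but not 1138c6e's: {42f27f4, 7ab8ddd, 7c83e67} — 3 commits.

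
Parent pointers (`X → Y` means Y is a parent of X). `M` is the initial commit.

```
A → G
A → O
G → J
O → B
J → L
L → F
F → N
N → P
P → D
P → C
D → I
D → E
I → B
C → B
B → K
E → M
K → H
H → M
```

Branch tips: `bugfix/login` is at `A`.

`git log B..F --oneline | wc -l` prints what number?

7

Reachable from F: {B, C, D, E, F, H, I, K, M, N, P}.
Reachable from B: {B, H, K, M}.
In F's history but not B's: {C, D, E, F, I, N, P} — 7 commits.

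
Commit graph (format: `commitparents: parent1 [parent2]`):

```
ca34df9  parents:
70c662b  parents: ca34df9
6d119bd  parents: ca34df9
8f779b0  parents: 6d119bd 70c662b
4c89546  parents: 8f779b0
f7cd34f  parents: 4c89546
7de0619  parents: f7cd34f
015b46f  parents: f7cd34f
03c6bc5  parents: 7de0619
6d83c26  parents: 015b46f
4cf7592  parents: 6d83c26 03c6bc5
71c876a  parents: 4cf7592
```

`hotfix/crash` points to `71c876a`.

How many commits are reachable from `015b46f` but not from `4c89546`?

Reachable from 015b46f: {015b46f, 4c89546, 6d119bd, 70c662b, 8f779b0, ca34df9, f7cd34f}.
Reachable from 4c89546: {4c89546, 6d119bd, 70c662b, 8f779b0, ca34df9}.
In 015b46f's history but not 4c89546's: {015b46f, f7cd34f} — 2 commits.

2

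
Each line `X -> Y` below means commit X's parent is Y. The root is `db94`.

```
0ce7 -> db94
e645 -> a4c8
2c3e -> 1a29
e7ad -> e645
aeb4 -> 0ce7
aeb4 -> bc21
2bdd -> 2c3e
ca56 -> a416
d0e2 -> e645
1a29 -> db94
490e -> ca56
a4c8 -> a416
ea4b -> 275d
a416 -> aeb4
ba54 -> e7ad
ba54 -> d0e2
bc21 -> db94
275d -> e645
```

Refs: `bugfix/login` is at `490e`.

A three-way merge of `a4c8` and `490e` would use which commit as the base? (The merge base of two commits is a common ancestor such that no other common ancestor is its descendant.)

Ancestors of a4c8: {0ce7, a416, a4c8, aeb4, bc21, db94}.
Ancestors of 490e: {0ce7, 490e, a416, aeb4, bc21, ca56, db94}.
Common ancestors: {0ce7, a416, aeb4, bc21, db94}.
Among these, a416 is not an ancestor of any other common ancestor — it is the merge base.

a416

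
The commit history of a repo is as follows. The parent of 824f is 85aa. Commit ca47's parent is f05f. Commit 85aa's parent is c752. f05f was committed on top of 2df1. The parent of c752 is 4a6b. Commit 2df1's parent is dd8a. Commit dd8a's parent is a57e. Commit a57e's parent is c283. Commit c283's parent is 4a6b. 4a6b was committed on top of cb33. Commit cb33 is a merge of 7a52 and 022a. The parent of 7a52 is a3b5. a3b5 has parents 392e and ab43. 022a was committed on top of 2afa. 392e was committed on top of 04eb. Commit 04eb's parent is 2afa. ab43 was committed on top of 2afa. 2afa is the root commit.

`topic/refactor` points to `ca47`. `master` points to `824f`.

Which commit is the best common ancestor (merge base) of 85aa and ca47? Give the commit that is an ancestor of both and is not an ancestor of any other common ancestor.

Ancestors of 85aa: {022a, 04eb, 2afa, 392e, 4a6b, 7a52, 85aa, a3b5, ab43, c752, cb33}.
Ancestors of ca47: {022a, 04eb, 2afa, 2df1, 392e, 4a6b, 7a52, a3b5, a57e, ab43, c283, ca47, cb33, dd8a, f05f}.
Common ancestors: {022a, 04eb, 2afa, 392e, 4a6b, 7a52, a3b5, ab43, cb33}.
Among these, 4a6b is not an ancestor of any other common ancestor — it is the merge base.

4a6b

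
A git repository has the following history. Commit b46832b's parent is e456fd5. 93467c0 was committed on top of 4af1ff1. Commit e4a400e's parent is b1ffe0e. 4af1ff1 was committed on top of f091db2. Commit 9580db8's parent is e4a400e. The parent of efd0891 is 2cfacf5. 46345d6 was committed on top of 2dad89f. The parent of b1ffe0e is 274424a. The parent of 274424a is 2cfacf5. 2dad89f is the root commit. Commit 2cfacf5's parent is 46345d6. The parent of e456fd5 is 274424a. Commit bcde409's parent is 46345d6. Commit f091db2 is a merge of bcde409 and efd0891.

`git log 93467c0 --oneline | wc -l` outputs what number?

Walking parent pointers from 93467c0: reachable set = {2cfacf5, 2dad89f, 46345d6, 4af1ff1, 93467c0, bcde409, efd0891, f091db2}.
That is 8 commits.

8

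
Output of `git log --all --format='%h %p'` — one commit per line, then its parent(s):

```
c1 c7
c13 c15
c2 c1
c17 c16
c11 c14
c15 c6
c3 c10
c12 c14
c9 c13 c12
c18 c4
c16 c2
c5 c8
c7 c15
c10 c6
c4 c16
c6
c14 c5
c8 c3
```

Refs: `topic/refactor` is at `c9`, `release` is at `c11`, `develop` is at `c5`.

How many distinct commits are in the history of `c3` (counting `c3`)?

3

Walking parent pointers from c3: reachable set = {c10, c3, c6}.
That is 3 commits.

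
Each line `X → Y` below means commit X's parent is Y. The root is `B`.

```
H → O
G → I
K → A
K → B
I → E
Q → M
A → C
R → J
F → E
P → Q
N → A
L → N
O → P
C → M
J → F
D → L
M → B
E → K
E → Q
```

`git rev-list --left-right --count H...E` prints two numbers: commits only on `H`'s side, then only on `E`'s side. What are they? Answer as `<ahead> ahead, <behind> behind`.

Reachable from H: {B, H, M, O, P, Q}.
Reachable from E: {A, B, C, E, K, M, Q}.
Only in H's history (ahead): {H, O, P} — 3.
Only in E's history (behind): {A, C, E, K} — 4.

3 ahead, 4 behind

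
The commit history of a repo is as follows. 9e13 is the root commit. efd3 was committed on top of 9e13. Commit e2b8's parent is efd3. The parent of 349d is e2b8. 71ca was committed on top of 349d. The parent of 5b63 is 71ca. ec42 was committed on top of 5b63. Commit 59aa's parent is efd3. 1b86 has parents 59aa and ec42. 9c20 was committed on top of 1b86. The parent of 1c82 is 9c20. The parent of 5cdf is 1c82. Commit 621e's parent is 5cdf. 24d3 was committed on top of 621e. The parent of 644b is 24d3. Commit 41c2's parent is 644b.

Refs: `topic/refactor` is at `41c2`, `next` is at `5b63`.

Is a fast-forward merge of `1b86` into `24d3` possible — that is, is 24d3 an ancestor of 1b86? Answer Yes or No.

A fast-forward from 24d3 to 1b86 is possible iff 24d3 is an ancestor of 1b86.
Ancestors of 1b86: {1b86, 349d, 59aa, 5b63, 71ca, 9e13, e2b8, ec42, efd3}.
24d3 is not among them, so fast-forward is not possible.

No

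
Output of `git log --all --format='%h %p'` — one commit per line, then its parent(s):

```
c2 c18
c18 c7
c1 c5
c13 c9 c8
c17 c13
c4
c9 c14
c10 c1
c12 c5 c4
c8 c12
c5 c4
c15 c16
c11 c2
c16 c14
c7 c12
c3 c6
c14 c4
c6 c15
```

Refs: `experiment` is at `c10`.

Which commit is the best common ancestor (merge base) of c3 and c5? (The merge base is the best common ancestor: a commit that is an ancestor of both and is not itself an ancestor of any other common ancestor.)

Ancestors of c3: {c14, c15, c16, c3, c4, c6}.
Ancestors of c5: {c4, c5}.
Common ancestors: {c4}.
The only common ancestor is c4, so it is the merge base.

c4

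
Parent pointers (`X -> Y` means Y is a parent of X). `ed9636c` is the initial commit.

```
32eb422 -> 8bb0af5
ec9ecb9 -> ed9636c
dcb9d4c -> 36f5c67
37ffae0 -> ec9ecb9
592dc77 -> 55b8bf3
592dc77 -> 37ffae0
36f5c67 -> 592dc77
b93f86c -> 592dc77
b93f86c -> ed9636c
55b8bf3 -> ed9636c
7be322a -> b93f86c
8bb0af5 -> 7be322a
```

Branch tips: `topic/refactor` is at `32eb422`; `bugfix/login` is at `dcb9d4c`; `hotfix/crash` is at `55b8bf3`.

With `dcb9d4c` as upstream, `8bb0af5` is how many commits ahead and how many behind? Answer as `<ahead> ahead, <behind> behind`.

Reachable from 8bb0af5: {37ffae0, 55b8bf3, 592dc77, 7be322a, 8bb0af5, b93f86c, ec9ecb9, ed9636c}.
Reachable from dcb9d4c: {36f5c67, 37ffae0, 55b8bf3, 592dc77, dcb9d4c, ec9ecb9, ed9636c}.
Only in 8bb0af5's history (ahead): {7be322a, 8bb0af5, b93f86c} — 3.
Only in dcb9d4c's history (behind): {36f5c67, dcb9d4c} — 2.

3 ahead, 2 behind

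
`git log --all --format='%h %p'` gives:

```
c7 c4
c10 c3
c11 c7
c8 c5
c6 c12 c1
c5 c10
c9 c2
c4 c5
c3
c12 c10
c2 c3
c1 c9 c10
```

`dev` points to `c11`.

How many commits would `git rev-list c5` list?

3

Walking parent pointers from c5: reachable set = {c10, c3, c5}.
That is 3 commits.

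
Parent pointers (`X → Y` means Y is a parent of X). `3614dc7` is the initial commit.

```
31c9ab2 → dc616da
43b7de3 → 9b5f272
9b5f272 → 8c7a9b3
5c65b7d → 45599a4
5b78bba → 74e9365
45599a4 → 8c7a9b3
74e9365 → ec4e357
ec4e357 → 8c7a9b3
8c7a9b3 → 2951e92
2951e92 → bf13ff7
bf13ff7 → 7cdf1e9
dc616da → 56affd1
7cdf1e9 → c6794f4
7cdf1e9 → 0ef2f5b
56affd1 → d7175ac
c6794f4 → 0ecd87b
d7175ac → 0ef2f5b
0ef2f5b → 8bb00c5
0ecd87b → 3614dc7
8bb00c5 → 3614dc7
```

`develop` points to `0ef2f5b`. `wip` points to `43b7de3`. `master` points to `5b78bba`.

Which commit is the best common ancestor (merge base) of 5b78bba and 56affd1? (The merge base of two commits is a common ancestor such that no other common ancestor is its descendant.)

Ancestors of 5b78bba: {0ecd87b, 0ef2f5b, 2951e92, 3614dc7, 5b78bba, 74e9365, 7cdf1e9, 8bb00c5, 8c7a9b3, bf13ff7, c6794f4, ec4e357}.
Ancestors of 56affd1: {0ef2f5b, 3614dc7, 56affd1, 8bb00c5, d7175ac}.
Common ancestors: {0ef2f5b, 3614dc7, 8bb00c5}.
Among these, 0ef2f5b is not an ancestor of any other common ancestor — it is the merge base.

0ef2f5b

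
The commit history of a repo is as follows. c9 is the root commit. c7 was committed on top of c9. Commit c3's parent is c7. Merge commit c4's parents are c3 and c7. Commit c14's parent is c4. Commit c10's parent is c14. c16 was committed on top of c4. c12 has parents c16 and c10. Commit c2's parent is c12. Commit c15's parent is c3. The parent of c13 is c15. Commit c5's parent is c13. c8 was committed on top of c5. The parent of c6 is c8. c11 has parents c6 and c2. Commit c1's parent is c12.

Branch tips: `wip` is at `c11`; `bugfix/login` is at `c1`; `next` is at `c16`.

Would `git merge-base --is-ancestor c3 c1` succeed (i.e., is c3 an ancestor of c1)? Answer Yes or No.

Yes

Ancestors of c1 (commits reachable by following parents): {c1, c10, c12, c14, c16, c3, c4, c7, c9}.
c3 is in that set, so it is an ancestor of c1.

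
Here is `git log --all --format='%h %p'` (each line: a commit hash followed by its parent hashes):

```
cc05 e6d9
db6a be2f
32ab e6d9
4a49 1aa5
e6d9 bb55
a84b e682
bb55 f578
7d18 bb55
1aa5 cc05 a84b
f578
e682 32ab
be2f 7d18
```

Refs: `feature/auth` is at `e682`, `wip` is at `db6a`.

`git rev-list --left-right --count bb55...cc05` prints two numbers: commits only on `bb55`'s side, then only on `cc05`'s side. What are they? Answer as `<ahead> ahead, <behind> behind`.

0 ahead, 2 behind

Reachable from bb55: {bb55, f578}.
Reachable from cc05: {bb55, cc05, e6d9, f578}.
Only in bb55's history (ahead): {} — 0.
Only in cc05's history (behind): {cc05, e6d9} — 2.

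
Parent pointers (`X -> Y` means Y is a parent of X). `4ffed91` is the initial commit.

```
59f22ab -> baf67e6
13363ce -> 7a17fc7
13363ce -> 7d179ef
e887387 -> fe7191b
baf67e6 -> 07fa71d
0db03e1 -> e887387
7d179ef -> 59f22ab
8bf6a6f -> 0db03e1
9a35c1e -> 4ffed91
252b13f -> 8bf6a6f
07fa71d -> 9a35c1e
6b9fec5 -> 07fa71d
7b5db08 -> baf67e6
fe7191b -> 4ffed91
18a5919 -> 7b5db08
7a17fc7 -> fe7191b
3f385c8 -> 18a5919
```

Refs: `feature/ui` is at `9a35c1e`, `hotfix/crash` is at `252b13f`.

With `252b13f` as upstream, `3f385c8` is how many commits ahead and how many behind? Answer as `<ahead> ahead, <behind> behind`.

6 ahead, 5 behind

Reachable from 3f385c8: {07fa71d, 18a5919, 3f385c8, 4ffed91, 7b5db08, 9a35c1e, baf67e6}.
Reachable from 252b13f: {0db03e1, 252b13f, 4ffed91, 8bf6a6f, e887387, fe7191b}.
Only in 3f385c8's history (ahead): {07fa71d, 18a5919, 3f385c8, 7b5db08, 9a35c1e, baf67e6} — 6.
Only in 252b13f's history (behind): {0db03e1, 252b13f, 8bf6a6f, e887387, fe7191b} — 5.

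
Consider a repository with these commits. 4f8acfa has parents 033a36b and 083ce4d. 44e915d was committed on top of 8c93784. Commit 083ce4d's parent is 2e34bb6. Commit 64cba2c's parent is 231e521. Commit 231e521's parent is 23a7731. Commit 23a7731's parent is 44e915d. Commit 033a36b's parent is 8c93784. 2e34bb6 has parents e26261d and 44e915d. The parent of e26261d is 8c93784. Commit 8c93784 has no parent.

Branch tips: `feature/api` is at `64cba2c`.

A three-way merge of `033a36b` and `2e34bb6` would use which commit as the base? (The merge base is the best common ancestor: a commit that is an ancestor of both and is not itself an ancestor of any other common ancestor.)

Ancestors of 033a36b: {033a36b, 8c93784}.
Ancestors of 2e34bb6: {2e34bb6, 44e915d, 8c93784, e26261d}.
Common ancestors: {8c93784}.
The only common ancestor is 8c93784, so it is the merge base.

8c93784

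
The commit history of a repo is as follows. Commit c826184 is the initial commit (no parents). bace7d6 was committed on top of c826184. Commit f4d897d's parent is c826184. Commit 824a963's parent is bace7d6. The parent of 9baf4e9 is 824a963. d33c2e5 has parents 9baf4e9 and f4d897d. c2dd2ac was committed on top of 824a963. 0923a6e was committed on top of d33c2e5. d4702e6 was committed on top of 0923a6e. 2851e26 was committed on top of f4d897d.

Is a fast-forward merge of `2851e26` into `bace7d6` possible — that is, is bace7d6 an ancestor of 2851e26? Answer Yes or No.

No

A fast-forward from bace7d6 to 2851e26 is possible iff bace7d6 is an ancestor of 2851e26.
Ancestors of 2851e26: {2851e26, c826184, f4d897d}.
bace7d6 is not among them, so fast-forward is not possible.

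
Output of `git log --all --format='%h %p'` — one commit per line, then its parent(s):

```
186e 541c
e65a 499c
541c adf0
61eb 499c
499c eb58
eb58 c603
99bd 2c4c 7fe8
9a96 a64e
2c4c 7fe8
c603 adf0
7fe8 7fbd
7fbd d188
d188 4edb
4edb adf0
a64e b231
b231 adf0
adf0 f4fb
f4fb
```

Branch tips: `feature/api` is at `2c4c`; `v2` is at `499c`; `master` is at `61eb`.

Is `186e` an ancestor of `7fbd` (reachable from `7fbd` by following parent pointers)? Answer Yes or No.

No

Ancestors of 7fbd: {4edb, 7fbd, adf0, d188, f4fb}.
186e is not in that set, so it is not an ancestor of 7fbd.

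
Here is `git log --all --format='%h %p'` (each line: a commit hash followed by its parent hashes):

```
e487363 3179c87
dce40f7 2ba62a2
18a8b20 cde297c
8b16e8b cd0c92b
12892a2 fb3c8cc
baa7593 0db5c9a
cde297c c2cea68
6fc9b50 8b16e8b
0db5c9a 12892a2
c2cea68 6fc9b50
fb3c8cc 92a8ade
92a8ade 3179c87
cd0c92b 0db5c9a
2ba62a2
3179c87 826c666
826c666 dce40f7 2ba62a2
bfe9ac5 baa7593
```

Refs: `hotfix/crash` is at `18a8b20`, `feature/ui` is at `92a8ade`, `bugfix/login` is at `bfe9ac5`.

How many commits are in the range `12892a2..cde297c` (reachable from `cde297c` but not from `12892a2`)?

6

Reachable from cde297c: {0db5c9a, 12892a2, 2ba62a2, 3179c87, 6fc9b50, 826c666, 8b16e8b, 92a8ade, c2cea68, cd0c92b, cde297c, dce40f7, fb3c8cc}.
Reachable from 12892a2: {12892a2, 2ba62a2, 3179c87, 826c666, 92a8ade, dce40f7, fb3c8cc}.
In cde297c's history but not 12892a2's: {0db5c9a, 6fc9b50, 8b16e8b, c2cea68, cd0c92b, cde297c} — 6 commits.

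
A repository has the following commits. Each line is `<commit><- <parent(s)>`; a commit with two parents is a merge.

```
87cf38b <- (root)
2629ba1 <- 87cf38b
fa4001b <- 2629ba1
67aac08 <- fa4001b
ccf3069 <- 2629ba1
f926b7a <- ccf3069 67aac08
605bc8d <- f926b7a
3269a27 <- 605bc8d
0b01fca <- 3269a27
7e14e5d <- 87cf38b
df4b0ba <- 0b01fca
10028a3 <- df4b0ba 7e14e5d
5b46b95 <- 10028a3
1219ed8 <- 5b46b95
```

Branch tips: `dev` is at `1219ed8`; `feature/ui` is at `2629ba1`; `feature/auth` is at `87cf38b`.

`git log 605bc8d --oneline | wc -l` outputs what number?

7

Walking parent pointers from 605bc8d: reachable set = {2629ba1, 605bc8d, 67aac08, 87cf38b, ccf3069, f926b7a, fa4001b}.
That is 7 commits.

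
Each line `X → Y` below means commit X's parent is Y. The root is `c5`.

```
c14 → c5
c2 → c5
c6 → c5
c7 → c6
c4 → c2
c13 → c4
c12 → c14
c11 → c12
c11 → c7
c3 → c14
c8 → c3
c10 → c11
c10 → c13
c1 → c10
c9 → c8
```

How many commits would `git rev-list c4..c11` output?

Reachable from c11: {c11, c12, c14, c5, c6, c7}.
Reachable from c4: {c2, c4, c5}.
In c11's history but not c4's: {c11, c12, c14, c6, c7} — 5 commits.

5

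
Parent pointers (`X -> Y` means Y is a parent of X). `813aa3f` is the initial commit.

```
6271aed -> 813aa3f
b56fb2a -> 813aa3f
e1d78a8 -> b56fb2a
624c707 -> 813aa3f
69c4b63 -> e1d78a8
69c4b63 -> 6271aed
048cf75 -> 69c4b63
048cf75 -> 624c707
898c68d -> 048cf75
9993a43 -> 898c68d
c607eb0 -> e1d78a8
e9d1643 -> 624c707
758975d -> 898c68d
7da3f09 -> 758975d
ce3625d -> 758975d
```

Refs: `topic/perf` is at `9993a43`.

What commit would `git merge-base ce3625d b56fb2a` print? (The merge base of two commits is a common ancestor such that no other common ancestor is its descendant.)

Ancestors of ce3625d: {048cf75, 624c707, 6271aed, 69c4b63, 758975d, 813aa3f, 898c68d, b56fb2a, ce3625d, e1d78a8}.
Ancestors of b56fb2a: {813aa3f, b56fb2a}.
Common ancestors: {813aa3f, b56fb2a}.
Among these, b56fb2a is not an ancestor of any other common ancestor — it is the merge base.

b56fb2a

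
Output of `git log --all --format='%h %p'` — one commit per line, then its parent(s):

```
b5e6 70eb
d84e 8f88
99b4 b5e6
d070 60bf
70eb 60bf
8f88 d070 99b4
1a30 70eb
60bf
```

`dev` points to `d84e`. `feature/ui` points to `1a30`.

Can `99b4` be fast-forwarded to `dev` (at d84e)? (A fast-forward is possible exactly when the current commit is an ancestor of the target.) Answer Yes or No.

Yes

A fast-forward from 99b4 to d84e is possible iff 99b4 is an ancestor of d84e.
Ancestors of d84e: {60bf, 70eb, 8f88, 99b4, b5e6, d070, d84e}.
99b4 is among them, so fast-forward is possible.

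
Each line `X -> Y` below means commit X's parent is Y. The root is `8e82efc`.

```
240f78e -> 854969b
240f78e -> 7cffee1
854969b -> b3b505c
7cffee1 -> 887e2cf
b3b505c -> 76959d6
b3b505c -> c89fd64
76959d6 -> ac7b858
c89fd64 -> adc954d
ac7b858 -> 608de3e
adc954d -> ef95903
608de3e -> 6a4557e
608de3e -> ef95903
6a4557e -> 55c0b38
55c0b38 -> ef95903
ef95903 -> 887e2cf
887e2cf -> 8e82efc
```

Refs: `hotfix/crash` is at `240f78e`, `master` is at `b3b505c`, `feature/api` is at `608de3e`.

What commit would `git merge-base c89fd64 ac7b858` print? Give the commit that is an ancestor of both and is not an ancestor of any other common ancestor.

Ancestors of c89fd64: {887e2cf, 8e82efc, adc954d, c89fd64, ef95903}.
Ancestors of ac7b858: {55c0b38, 608de3e, 6a4557e, 887e2cf, 8e82efc, ac7b858, ef95903}.
Common ancestors: {887e2cf, 8e82efc, ef95903}.
Among these, ef95903 is not an ancestor of any other common ancestor — it is the merge base.

ef95903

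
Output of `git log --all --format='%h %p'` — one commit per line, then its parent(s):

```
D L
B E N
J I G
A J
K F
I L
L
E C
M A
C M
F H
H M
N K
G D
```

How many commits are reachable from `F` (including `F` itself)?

9

Walking parent pointers from F: reachable set = {A, D, F, G, H, I, J, L, M}.
That is 9 commits.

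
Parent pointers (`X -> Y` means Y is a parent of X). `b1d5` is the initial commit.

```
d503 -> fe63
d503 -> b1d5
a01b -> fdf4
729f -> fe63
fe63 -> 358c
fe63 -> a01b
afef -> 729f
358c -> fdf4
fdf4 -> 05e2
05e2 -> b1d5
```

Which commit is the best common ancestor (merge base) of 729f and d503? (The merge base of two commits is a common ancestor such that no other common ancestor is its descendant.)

Ancestors of 729f: {05e2, 358c, 729f, a01b, b1d5, fdf4, fe63}.
Ancestors of d503: {05e2, 358c, a01b, b1d5, d503, fdf4, fe63}.
Common ancestors: {05e2, 358c, a01b, b1d5, fdf4, fe63}.
Among these, fe63 is not an ancestor of any other common ancestor — it is the merge base.

fe63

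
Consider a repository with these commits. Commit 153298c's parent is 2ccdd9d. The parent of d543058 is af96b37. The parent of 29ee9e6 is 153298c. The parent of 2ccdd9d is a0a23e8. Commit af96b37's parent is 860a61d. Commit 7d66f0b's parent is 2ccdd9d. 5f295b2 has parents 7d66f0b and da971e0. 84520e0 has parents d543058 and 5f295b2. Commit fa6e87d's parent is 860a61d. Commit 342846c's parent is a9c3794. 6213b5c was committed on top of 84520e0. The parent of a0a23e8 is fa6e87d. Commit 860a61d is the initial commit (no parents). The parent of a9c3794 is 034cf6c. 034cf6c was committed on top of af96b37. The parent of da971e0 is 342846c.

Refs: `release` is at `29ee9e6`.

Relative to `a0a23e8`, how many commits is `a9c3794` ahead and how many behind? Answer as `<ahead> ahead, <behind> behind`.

3 ahead, 2 behind

Reachable from a9c3794: {034cf6c, 860a61d, a9c3794, af96b37}.
Reachable from a0a23e8: {860a61d, a0a23e8, fa6e87d}.
Only in a9c3794's history (ahead): {034cf6c, a9c3794, af96b37} — 3.
Only in a0a23e8's history (behind): {a0a23e8, fa6e87d} — 2.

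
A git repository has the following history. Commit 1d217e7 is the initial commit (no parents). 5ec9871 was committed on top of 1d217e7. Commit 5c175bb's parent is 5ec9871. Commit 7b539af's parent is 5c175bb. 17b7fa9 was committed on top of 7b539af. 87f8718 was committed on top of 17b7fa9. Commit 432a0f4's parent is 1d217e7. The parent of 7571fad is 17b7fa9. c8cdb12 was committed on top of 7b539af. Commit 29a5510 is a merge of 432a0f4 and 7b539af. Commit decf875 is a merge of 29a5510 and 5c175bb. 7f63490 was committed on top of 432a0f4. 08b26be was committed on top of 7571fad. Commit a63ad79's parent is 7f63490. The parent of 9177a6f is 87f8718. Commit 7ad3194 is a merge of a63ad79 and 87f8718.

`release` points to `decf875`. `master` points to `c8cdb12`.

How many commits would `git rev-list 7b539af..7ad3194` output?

6

Reachable from 7ad3194: {17b7fa9, 1d217e7, 432a0f4, 5c175bb, 5ec9871, 7ad3194, 7b539af, 7f63490, 87f8718, a63ad79}.
Reachable from 7b539af: {1d217e7, 5c175bb, 5ec9871, 7b539af}.
In 7ad3194's history but not 7b539af's: {17b7fa9, 432a0f4, 7ad3194, 7f63490, 87f8718, a63ad79} — 6 commits.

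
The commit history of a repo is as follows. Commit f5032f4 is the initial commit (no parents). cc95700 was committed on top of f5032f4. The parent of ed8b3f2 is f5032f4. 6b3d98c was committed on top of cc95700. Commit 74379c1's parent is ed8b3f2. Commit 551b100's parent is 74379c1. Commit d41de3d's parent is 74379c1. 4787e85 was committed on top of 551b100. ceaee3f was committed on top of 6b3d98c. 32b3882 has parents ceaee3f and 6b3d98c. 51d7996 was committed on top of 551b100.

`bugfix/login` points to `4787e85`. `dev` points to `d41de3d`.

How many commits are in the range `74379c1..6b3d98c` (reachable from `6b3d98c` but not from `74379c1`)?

Reachable from 6b3d98c: {6b3d98c, cc95700, f5032f4}.
Reachable from 74379c1: {74379c1, ed8b3f2, f5032f4}.
In 6b3d98c's history but not 74379c1's: {6b3d98c, cc95700} — 2 commits.

2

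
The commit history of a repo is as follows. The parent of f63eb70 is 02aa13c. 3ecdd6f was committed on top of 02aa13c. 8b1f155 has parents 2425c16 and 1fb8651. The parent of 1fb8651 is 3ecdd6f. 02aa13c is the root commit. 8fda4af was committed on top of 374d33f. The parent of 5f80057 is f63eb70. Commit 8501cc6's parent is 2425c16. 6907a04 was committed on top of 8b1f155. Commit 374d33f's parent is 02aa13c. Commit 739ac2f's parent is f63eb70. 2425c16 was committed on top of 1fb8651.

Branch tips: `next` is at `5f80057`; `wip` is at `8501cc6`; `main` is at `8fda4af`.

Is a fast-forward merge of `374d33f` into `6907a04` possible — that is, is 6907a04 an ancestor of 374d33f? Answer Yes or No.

A fast-forward from 6907a04 to 374d33f is possible iff 6907a04 is an ancestor of 374d33f.
Ancestors of 374d33f: {02aa13c, 374d33f}.
6907a04 is not among them, so fast-forward is not possible.

No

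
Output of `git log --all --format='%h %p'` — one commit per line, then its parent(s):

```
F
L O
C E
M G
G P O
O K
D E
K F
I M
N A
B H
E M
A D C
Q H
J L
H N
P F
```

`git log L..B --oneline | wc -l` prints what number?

Reachable from B: {A, B, C, D, E, F, G, H, K, M, N, O, P}.
Reachable from L: {F, K, L, O}.
In B's history but not L's: {A, B, C, D, E, G, H, M, N, P} — 10 commits.

10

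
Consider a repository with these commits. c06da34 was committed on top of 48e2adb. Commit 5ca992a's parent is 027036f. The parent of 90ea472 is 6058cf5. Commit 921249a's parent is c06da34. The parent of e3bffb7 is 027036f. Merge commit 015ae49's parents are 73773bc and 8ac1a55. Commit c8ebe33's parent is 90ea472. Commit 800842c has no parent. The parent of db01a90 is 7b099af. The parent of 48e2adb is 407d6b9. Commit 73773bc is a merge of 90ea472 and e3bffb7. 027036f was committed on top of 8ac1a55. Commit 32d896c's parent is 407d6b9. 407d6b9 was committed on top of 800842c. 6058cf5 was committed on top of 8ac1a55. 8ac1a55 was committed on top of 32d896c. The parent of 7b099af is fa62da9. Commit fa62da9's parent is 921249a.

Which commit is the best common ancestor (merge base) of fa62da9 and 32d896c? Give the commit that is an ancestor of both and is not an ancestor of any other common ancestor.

407d6b9

Ancestors of fa62da9: {407d6b9, 48e2adb, 800842c, 921249a, c06da34, fa62da9}.
Ancestors of 32d896c: {32d896c, 407d6b9, 800842c}.
Common ancestors: {407d6b9, 800842c}.
Among these, 407d6b9 is not an ancestor of any other common ancestor — it is the merge base.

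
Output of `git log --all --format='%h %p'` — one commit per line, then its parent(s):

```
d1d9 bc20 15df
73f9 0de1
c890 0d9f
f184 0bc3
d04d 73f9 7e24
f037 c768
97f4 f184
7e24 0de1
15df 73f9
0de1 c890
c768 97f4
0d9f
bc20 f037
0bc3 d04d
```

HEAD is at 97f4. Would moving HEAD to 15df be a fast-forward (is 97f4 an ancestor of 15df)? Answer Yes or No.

A fast-forward from 97f4 to 15df is possible iff 97f4 is an ancestor of 15df.
Ancestors of 15df: {0d9f, 0de1, 15df, 73f9, c890}.
97f4 is not among them, so fast-forward is not possible.

No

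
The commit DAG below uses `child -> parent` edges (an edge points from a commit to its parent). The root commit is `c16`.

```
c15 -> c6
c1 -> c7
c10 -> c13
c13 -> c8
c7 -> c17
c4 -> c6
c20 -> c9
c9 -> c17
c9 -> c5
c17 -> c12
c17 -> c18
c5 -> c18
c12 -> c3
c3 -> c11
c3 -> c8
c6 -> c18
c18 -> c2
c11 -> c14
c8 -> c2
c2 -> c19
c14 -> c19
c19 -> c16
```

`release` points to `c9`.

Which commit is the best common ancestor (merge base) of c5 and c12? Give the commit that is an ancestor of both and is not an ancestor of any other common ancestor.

c2

Ancestors of c5: {c16, c18, c19, c2, c5}.
Ancestors of c12: {c11, c12, c14, c16, c19, c2, c3, c8}.
Common ancestors: {c16, c19, c2}.
Among these, c2 is not an ancestor of any other common ancestor — it is the merge base.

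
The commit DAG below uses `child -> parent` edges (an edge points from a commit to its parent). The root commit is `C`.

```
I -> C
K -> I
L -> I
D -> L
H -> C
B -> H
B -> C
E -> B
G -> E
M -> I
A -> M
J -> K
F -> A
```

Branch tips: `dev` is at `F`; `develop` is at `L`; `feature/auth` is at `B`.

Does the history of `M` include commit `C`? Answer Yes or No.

Yes

Ancestors of M (commits reachable by following parents): {C, I, M}.
C is in that set, so it is an ancestor of M.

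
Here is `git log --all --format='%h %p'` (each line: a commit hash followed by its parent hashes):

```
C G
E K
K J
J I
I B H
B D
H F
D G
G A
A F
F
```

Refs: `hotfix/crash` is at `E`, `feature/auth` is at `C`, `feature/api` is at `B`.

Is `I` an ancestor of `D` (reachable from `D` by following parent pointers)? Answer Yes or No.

Ancestors of D: {A, D, F, G}.
I is not in that set, so it is not an ancestor of D.

No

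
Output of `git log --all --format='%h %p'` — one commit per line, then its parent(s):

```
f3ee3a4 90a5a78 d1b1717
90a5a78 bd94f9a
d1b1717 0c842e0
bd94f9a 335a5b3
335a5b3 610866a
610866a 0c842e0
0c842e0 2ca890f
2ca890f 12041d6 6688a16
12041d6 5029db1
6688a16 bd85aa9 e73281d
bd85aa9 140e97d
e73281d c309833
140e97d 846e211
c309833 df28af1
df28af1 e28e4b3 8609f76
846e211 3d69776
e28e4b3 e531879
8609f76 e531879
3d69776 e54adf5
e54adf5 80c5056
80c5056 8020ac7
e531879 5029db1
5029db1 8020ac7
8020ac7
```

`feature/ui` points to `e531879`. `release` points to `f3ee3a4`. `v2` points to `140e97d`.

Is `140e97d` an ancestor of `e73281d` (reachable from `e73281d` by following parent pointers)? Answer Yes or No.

Ancestors of e73281d: {5029db1, 8020ac7, 8609f76, c309833, df28af1, e28e4b3, e531879, e73281d}.
140e97d is not in that set, so it is not an ancestor of e73281d.

No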